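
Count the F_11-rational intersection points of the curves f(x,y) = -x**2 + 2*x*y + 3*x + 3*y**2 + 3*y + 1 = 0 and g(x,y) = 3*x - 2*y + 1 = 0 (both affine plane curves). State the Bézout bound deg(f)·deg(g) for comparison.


Common zeros: {(3, 5), (4, 1)}; count = 2; Bézout bound = 2.

deg(f) = 2, deg(g) = 1, so Bézout bound = 2.
Scan x ∈ F_11. For each x, list the y ∈ F_11 with f(x, y) ≡ 0 and those with g(x, y) ≡ 0 (mod 11); the common zeros in that column are the intersection.
  x = 0: f ≡ 0 at y ∈ ∅; g ≡ 0 at y ∈ {6}; common: ∅.
  x = 1: f ≡ 0 at y ∈ {1}; g ≡ 0 at y ∈ {2}; common: ∅.
  x = 2: f ≡ 0 at y ∈ ∅; g ≡ 0 at y ∈ {9}; common: ∅.
  x = 3: f ≡ 0 at y ∈ {3, 5}; g ≡ 0 at y ∈ {5}; common: {5}.
  x = 4: f ≡ 0 at y ∈ {1, 10}; g ≡ 0 at y ∈ {1}; common: {1}.
  x = 5: f ≡ 0 at y ∈ ∅; g ≡ 0 at y ∈ {8}; common: ∅.
  x = 6: f ≡ 0 at y ∈ {3}; g ≡ 0 at y ∈ {4}; common: ∅.
  x = 7: f ≡ 0 at y ∈ ∅; g ≡ 0 at y ∈ {0}; common: ∅.
  x = 8: f ≡ 0 at y ∈ {2, 10}; g ≡ 0 at y ∈ {7}; common: ∅.
  x = 9: f ≡ 0 at y ∈ ∅; g ≡ 0 at y ∈ {3}; common: ∅.
  x = 10: f ≡ 0 at y ∈ {2, 5}; g ≡ 0 at y ∈ {10}; common: ∅.
Collecting: common zeros = {(3, 5), (4, 1)}, so the count is 2.
Comparison with the Bézout bound: 2 ≤ 2 = deg(f)·deg(g), as expected for curves with no common component (the bound is attained).


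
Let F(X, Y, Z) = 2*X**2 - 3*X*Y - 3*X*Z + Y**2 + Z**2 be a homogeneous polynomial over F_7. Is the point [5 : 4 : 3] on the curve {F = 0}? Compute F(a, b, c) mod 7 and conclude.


F(5,4,3) ≡ 5 (mod 7); P is NOT on the curve.

Evaluate F(5, 4, 3) term-by-term (mod 7).
  2*X**2 ↦ 2·25·1·1 = 50
  -3*X*Y ↦ -3·5·4·1 = -60
  -3*X*Z ↦ -3·5·1·3 = -45
  Y**2 ↦ 1·1·16·1 = 16
  Z**2 ↦ 1·1·1·9 = 9
Sum: F(5, 4, 3) = (50) + (-60) + (-45) + (16) + (9) = -30.
Reducing mod 7: -30 ≡ 5 (mod 7).
Since F(a, b, c) ≡ 5 ≠ 0 (mod 7), P does NOT lie on the curve.


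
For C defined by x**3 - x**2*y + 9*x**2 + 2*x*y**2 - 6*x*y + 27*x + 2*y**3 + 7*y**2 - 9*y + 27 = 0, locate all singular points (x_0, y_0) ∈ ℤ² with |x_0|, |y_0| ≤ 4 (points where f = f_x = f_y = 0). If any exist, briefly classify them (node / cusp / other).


Singular points: {(-3, 0)}; classification: cusp.

Compute partial derivatives:
  f_x = 3*x**2 - 2*x*y + 18*x + 2*y**2 - 6*y + 27.
  f_y = -x**2 + 4*x*y - 6*x + 6*y**2 + 14*y - 9.
Scan x_0 ∈ {−4, ..., 4}. For each x_0, f_y(x_0, y) is a polynomial in y; find its integer roots y ∈ {−4, ..., 4}, then test f_x and f at those candidates.
  x = -4: f_y(-4, y) = 6*y**2 - 2*y - 1; no integer root y with |y| ≤ 4.
  x = -3: f_y(-3, y) = 6*y**2 + 2*y; vanishes at y ∈ {0}. (-3, 0): f_x = 0, f = 0 — SINGULAR.
  x = -2: f_y(-2, y) = 6*y**2 + 6*y - 1; no integer root y with |y| ≤ 4.
  x = -1: f_y(-1, y) = 6*y**2 + 10*y - 4; vanishes at y ∈ {-2}. (-1, -2): f_x = 28 ≠ 0.
  x = 0: f_y(0, y) = 6*y**2 + 14*y - 9; no integer root y with |y| ≤ 4.
  x = 1: f_y(1, y) = 6*y**2 + 18*y - 16; no integer root y with |y| ≤ 4.
  x = 2: f_y(2, y) = 6*y**2 + 22*y - 25; no integer root y with |y| ≤ 4.
  x = 3: f_y(3, y) = 6*y**2 + 26*y - 36; no integer root y with |y| ≤ 4.
  x = 4: f_y(4, y) = 6*y**2 + 30*y - 49; no integer root y with |y| ≤ 4.
Only singular point on the grid: (-3, 0).
Classify: substitute x = -3 + u, y = 0 + v and expand: f = u**3 - u**2*v + 2*u*v**2 + 2*v**3 + v**2.
No constant or linear terms (consistent with a singular point). Quadratic part: v**2. Cubic part: u**3 - u**2*v + 2*u*v**2 + 2*v**3.
The quadratic part v**2 is a perfect square, so there is a single (double) tangent line v = 0, i.e. y = 0. Restricting the cubic part to that line (v = 0) leaves u**3 ≠ 0, so f is not divisible by v and the branch is v² ≈ -u**3 to lowest order — this is a cusp.
Classification: cusp.


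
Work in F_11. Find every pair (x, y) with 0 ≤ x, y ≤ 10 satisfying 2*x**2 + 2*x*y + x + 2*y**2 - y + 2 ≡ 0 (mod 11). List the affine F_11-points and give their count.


Affine F_11-points: {(1, 7), (1, 9), (2, 5), (2, 10), (4, 3), (4, 10), (6, 2), (6, 9), (8, 2), (8, 7), (9, 3), (9, 5)}; count = 12.

For each of the 121 pairs (x, y) ∈ F_11², evaluate f(x, y) mod 11. Record the zeros.
  x = 0: [0↦2, 1↦3, 2↦8, 3↦6, 4↦8, 5↦3, 6↦2, 7↦5, 8↦1, 9↦1, 10↦5]  zeros at y ∈ ∅
  x = 1: [0↦5, 1↦8, 2↦4, 3↦4, 4↦8, 5↦5, 6↦6, 7↦0, 8↦9, 9↦0, 10↦6]  zeros at y ∈ {7, 9}
  x = 2: [0↦1, 1↦6, 2↦4, 3↦6, 4↦1, 5↦0, 6↦3, 7↦10, 8↦10, 9↦3, 10↦0]  zeros at y ∈ {5, 10}
  x = 3: [0↦1, 1↦8, 2↦8, 3↦1, 4↦9, 5↦10, 6↦4, 7↦2, 8↦4, 9↦10, 10↦9]  zeros at y ∈ ∅
  x = 4: [0↦5, 1↦3, 2↦5, 3↦0, 4↦10, 5↦2, 6↦9, 7↦9, 8↦2, 9↦10, 10↦0]  zeros at y ∈ {3, 10}
  x = 5: [0↦2, 1↦2, 2↦6, 3↦3, 4↦4, 5↦9, 6↦7, 7↦9, 8↦4, 9↦3, 10↦6]  zeros at y ∈ ∅
  x = 6: [0↦3, 1↦5, 2↦0, 3↦10, 4↦2, 5↦9, 6↦9, 7↦2, 8↦10, 9↦0, 10↦5]  zeros at y ∈ {2, 9}
  x = 7: [0↦8, 1↦1, 2↦9, 3↦10, 4↦4, 5↦2, 6↦4, 7↦10, 8↦9, 9↦1, 10↦8]  zeros at y ∈ ∅
  x = 8: [0↦6, 1↦1, 2↦0, 3↦3, 4↦10, 5↦10, 6↦3, 7↦0, 8↦1, 9↦6, 10↦4]  zeros at y ∈ {2, 7}
  x = 9: [0↦8, 1↦5, 2↦6, 3↦0, 4↦9, 5↦0, 6↦6, 7↦5, 8↦8, 9↦4, 10↦4]  zeros at y ∈ {3, 5}
  x = 10: [0↦3, 1↦2, 2↦5, 3↦1, 4↦1, 5↦5, 6↦2, 7↦3, 8↦8, 9↦6, 10↦8]  zeros at y ∈ ∅
Collecting zeros: affine points = {(1, 7), (1, 9), (2, 5), (2, 10), (4, 3), (4, 10), (6, 2), (6, 9), (8, 2), (8, 7), (9, 3), (9, 5)}.
Total count |C(F_11)_aff| = 12.


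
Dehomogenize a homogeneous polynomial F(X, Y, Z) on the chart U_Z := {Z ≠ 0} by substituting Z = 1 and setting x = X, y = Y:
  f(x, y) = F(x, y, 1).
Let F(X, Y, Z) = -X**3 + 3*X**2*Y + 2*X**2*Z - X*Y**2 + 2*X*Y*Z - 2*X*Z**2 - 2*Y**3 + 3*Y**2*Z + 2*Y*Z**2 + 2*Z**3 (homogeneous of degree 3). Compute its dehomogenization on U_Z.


f(x, y) = -x**3 + 3*x**2*y + 2*x**2 - x*y**2 + 2*x*y - 2*x - 2*y**3 + 3*y**2 + 2*y + 2

On U_Z we set Z = 1. Each monomial c·X^i·Y^j·Z^k in F becomes c·x^i·y^j·1^k = c·x^i·y^j.
Substituting Z = 1: F(X, Y, 1) = -x**3 + 3*x**2*y + 2*x**2 - x*y**2 + 2*x*y - 2*x - 2*y**3 + 3*y**2 + 2*y + 2.
Note: deg(f) ≤ deg(F) = 3; strict inequality happens when F is divisible by Z (lost terms).


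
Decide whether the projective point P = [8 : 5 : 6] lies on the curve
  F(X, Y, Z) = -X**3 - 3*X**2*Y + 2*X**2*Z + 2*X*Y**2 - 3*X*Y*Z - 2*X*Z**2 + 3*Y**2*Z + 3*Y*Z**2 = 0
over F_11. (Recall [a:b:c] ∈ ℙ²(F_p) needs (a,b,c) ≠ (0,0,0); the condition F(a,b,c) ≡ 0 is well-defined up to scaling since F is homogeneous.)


F(8,5,6) ≡ 6 (mod 11); P is NOT on the curve.

Evaluate F(8, 5, 6) term-by-term (mod 11).
  -X**3 ↦ -1·512·1·1 = -512
  -3*X**2*Y ↦ -3·64·5·1 = -960
  2*X**2*Z ↦ 2·64·1·6 = 768
  2*X*Y**2 ↦ 2·8·25·1 = 400
  -3*X*Y*Z ↦ -3·8·5·6 = -720
  -2*X*Z**2 ↦ -2·8·1·36 = -576
  3*Y**2*Z ↦ 3·1·25·6 = 450
  3*Y*Z**2 ↦ 3·1·5·36 = 540
Sum: F(8, 5, 6) = (-512) + (-960) + (768) + (400) + (-720) + (-576) + (450) + (540) = -610.
Reducing mod 11: -610 ≡ 6 (mod 11).
Since F(a, b, c) ≡ 6 ≠ 0 (mod 11), P does NOT lie on the curve.


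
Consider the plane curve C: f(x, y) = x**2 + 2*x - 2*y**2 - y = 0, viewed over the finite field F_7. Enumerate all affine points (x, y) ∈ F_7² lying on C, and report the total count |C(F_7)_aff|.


Affine F_7-points: {(0, 0), (0, 3), (1, 1), (1, 2), (2, 4), (2, 6), (3, 4), (3, 6), (4, 1), (4, 2), (5, 0), (5, 3), (6, 5)}; count = 13.

For each of the 49 pairs (x, y) ∈ F_7², evaluate f(x, y) mod 7. Record the zeros.
  x = 0: [0↦0, 1↦4, 2↦4, 3↦0, 4↦6, 5↦1, 6↦6]  zeros at y ∈ {0, 3}
  x = 1: [0↦3, 1↦0, 2↦0, 3↦3, 4↦2, 5↦4, 6↦2]  zeros at y ∈ {1, 2}
  x = 2: [0↦1, 1↦5, 2↦5, 3↦1, 4↦0, 5↦2, 6↦0]  zeros at y ∈ {4, 6}
  x = 3: [0↦1, 1↦5, 2↦5, 3↦1, 4↦0, 5↦2, 6↦0]  zeros at y ∈ {4, 6}
  x = 4: [0↦3, 1↦0, 2↦0, 3↦3, 4↦2, 5↦4, 6↦2]  zeros at y ∈ {1, 2}
  x = 5: [0↦0, 1↦4, 2↦4, 3↦0, 4↦6, 5↦1, 6↦6]  zeros at y ∈ {0, 3}
  x = 6: [0↦6, 1↦3, 2↦3, 3↦6, 4↦5, 5↦0, 6↦5]  zeros at y ∈ {5}
Collecting zeros: affine points = {(0, 0), (0, 3), (1, 1), (1, 2), (2, 4), (2, 6), (3, 4), (3, 6), (4, 1), (4, 2), (5, 0), (5, 3), (6, 5)}.
Total count |C(F_7)_aff| = 13.


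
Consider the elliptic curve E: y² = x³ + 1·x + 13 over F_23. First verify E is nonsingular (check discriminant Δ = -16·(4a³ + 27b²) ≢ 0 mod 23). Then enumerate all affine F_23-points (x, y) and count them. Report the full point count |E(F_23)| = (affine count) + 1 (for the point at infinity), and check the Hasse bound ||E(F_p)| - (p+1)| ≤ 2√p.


Affine points = {(0, 6), (0, 17), (2, 0), (4, 9), (4, 14), (7, 8), (7, 15), (8, 2), (8, 21), (16, 10), (16, 13), (20, 11), (20, 12), (21, 7), (21, 16)}; affine count = 15; |E(F_23)| = 16.

Discriminant check: Δ ∝ 4a³ + 27b² = 4·1³ + 27·13² = 4·1 + 27·169 ≡ 13 (mod 23). Nonzero ⇒ E is nonsingular.
For each x ∈ F_23, compute rhs = x³ + 1·x + 13 mod 23, then count y ∈ F_23 with y² ≡ rhs.
  x = 0: rhs = 13, matching y values: 6, 17 (2 points).
  x = 1: rhs = 15, matching y values: none (0 points).
  x = 2: rhs = 0, matching y values: 0 (1 points).
  x = 3: rhs = 20, matching y values: none (0 points).
  x = 4: rhs = 12, matching y values: 9, 14 (2 points).
  x = 5: rhs = 5, matching y values: none (0 points).
  x = 6: rhs = 5, matching y values: none (0 points).
  x = 7: rhs = 18, matching y values: 8, 15 (2 points).
  x = 8: rhs = 4, matching y values: 2, 21 (2 points).
  x = 9: rhs = 15, matching y values: none (0 points).
  x = 10: rhs = 11, matching y values: none (0 points).
  x = 11: rhs = 21, matching y values: none (0 points).
  x = 12: rhs = 5, matching y values: none (0 points).
  x = 13: rhs = 15, matching y values: none (0 points).
  x = 14: rhs = 11, matching y values: none (0 points).
  x = 15: rhs = 22, matching y values: none (0 points).
  x = 16: rhs = 8, matching y values: 10, 13 (2 points).
  x = 17: rhs = 21, matching y values: none (0 points).
  x = 18: rhs = 21, matching y values: none (0 points).
  x = 19: rhs = 14, matching y values: none (0 points).
  x = 20: rhs = 6, matching y values: 11, 12 (2 points).
  x = 21: rhs = 3, matching y values: 7, 16 (2 points).
  x = 22: rhs = 11, matching y values: none (0 points).
Total affine count: 15.
Full point count |E(F_23)| = 15 + 1 = 16.
Hasse bound: |16 − (23+1)| = |-8| = 8 ≤ 2√23 ≈ 9.5917 ✓.


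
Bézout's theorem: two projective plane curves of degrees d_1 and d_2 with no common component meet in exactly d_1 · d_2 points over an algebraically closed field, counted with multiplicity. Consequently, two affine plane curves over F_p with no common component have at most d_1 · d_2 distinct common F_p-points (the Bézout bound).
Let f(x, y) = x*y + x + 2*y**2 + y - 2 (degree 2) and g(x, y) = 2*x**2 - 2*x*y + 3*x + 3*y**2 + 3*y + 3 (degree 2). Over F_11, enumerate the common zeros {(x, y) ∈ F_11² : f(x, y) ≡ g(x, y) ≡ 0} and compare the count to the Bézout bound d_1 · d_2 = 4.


Common zeros: {(1, 2)}; count = 1; Bézout bound = 4.

deg(f) = 2, deg(g) = 2, so Bézout bound = 4.
Scan x ∈ F_11. For each x, list the y ∈ F_11 with f(x, y) ≡ 0 and those with g(x, y) ≡ 0 (mod 11); the common zeros in that column are the intersection.
  x = 0: f ≡ 0 at y ∈ ∅; g ≡ 0 at y ∈ ∅; common: ∅.
  x = 1: f ≡ 0 at y ∈ {2, 8}; g ≡ 0 at y ∈ {2, 5}; common: {2}.
  x = 2: f ≡ 0 at y ∈ {0, 4}; g ≡ 0 at y ∈ ∅; common: ∅.
  x = 3: f ≡ 0 at y ∈ ∅; g ≡ 0 at y ∈ {4, 8}; common: ∅.
  x = 4: f ≡ 0 at y ∈ {5, 9}; g ≡ 0 at y ∈ {10}; common: ∅.
  x = 5: f ≡ 0 at y ∈ {1, 7}; g ≡ 0 at y ∈ {2, 4}; common: ∅.
  x = 6: f ≡ 0 at y ∈ ∅; g ≡ 0 at y ∈ ∅; common: ∅.
  x = 7: f ≡ 0 at y ∈ ∅; g ≡ 0 at y ∈ ∅; common: ∅.
  x = 8: f ≡ 0 at y ∈ {6}; g ≡ 0 at y ∈ {3, 5}; common: ∅.
  x = 9: f ≡ 0 at y ∈ {3}; g ≡ 0 at y ∈ {8}; common: ∅.
  x = 10: f ≡ 0 at y ∈ ∅; g ≡ 0 at y ∈ {3, 10}; common: ∅.
Collecting: common zeros = {(1, 2)}, so the count is 1.
Comparison with the Bézout bound: 1 ≤ 4 = deg(f)·deg(g), as expected for curves with no common component (the affine F_11-count falls short of the bound because intersections may lie at infinity, over extension fields, or carry multiplicity).


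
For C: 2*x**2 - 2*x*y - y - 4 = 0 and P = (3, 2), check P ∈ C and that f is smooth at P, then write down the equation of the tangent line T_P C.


Tangent line at P: 8*x - 7*y - 10 = 0.

Step 1: f(3, 2) = 0, so P lies on C.
Step 2: partial derivatives
  f_x(x, y) = 4*x - 2*y, f_y(x, y) = -2*x - 1.
  f_x(P) = 8, f_y(P) = -7 (gradient nonzero, so P is smooth).
Step 3: tangent line at P: 8·(x − 3) + -7·(y − 2) = 0.
Expanding: 8*x - 7*y - 10 = 0.


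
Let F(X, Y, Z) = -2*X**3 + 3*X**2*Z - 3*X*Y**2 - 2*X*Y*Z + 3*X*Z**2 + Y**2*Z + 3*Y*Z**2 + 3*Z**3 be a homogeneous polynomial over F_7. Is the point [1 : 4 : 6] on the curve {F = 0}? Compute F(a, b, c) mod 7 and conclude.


F(1,4,6) ≡ 0 (mod 7); P is on the curve.

Evaluate F(1, 4, 6) term-by-term (mod 7).
  -2*X**3 ↦ -2·1·1·1 = -2
  3*X**2*Z ↦ 3·1·1·6 = 18
  -3*X*Y**2 ↦ -3·1·16·1 = -48
  -2*X*Y*Z ↦ -2·1·4·6 = -48
  3*X*Z**2 ↦ 3·1·1·36 = 108
  Y**2*Z ↦ 1·1·16·6 = 96
  3*Y*Z**2 ↦ 3·1·4·36 = 432
  3*Z**3 ↦ 3·1·1·216 = 648
Sum: F(1, 4, 6) = (-2) + (18) + (-48) + (-48) + (108) + (96) + (432) + (648) = 1204.
Reducing mod 7: 1204 ≡ 0 (mod 7).
Since F(a, b, c) ≡ 0 (mod 7), P lies on the curve.


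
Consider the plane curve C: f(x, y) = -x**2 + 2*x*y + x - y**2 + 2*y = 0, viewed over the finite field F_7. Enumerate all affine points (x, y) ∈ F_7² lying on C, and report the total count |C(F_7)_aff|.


Affine F_7-points: {(0, 0), (0, 2), (1, 0), (1, 4), (2, 3), (5, 2), (5, 3)}; count = 7.

For each of the 49 pairs (x, y) ∈ F_7², evaluate f(x, y) mod 7. Record the zeros.
  x = 0: [0↦0, 1↦1, 2↦0, 3↦4, 4↦6, 5↦6, 6↦4]  zeros at y ∈ {0, 2}
  x = 1: [0↦0, 1↦3, 2↦4, 3↦3, 4↦0, 5↦2, 6↦2]  zeros at y ∈ {0, 4}
  x = 2: [0↦5, 1↦3, 2↦6, 3↦0, 4↦6, 5↦3, 6↦5]  zeros at y ∈ {3}
  x = 3: [0↦1, 1↦1, 2↦6, 3↦2, 4↦3, 5↦2, 6↦6]  zeros at y ∈ ∅
  x = 4: [0↦2, 1↦4, 2↦4, 3↦2, 4↦5, 5↦6, 6↦5]  zeros at y ∈ ∅
  x = 5: [0↦1, 1↦5, 2↦0, 3↦0, 4↦5, 5↦1, 6↦2]  zeros at y ∈ {2, 3}
  x = 6: [0↦5, 1↦4, 2↦1, 3↦3, 4↦3, 5↦1, 6↦4]  zeros at y ∈ ∅
Collecting zeros: affine points = {(0, 0), (0, 2), (1, 0), (1, 4), (2, 3), (5, 2), (5, 3)}.
Total count |C(F_7)_aff| = 7.


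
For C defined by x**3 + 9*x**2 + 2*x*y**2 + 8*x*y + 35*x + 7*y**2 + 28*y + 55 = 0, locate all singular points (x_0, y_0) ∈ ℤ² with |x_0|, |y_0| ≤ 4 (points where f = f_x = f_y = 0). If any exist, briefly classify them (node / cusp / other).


Singular points: {(-3, -2)}; classification: cusp.

Compute partial derivatives:
  f_x = 3*x**2 + 18*x + 2*y**2 + 8*y + 35.
  f_y = 4*x*y + 8*x + 14*y + 28.
Scan x_0 ∈ {−4, ..., 4}. For each x_0, f_y(x_0, y) is a polynomial in y; find its integer roots y ∈ {−4, ..., 4}, then test f_x and f at those candidates.
  x = -4: f_y(-4, y) = -2*y - 4; vanishes at y ∈ {-2}. (-4, -2): f_x = 3 ≠ 0.
  x = -3: f_y(-3, y) = 2*y + 4; vanishes at y ∈ {-2}. (-3, -2): f_x = 0, f = 0 — SINGULAR.
  x = -2: f_y(-2, y) = 6*y + 12; vanishes at y ∈ {-2}. (-2, -2): f_x = 3 ≠ 0.
  x = -1: f_y(-1, y) = 10*y + 20; vanishes at y ∈ {-2}. (-1, -2): f_x = 12 ≠ 0.
  x = 0: f_y(0, y) = 14*y + 28; vanishes at y ∈ {-2}. (0, -2): f_x = 27 ≠ 0.
  x = 1: f_y(1, y) = 18*y + 36; vanishes at y ∈ {-2}. (1, -2): f_x = 48 ≠ 0.
  x = 2: f_y(2, y) = 22*y + 44; vanishes at y ∈ {-2}. (2, -2): f_x = 75 ≠ 0.
  x = 3: f_y(3, y) = 26*y + 52; vanishes at y ∈ {-2}. (3, -2): f_x = 108 ≠ 0.
  x = 4: f_y(4, y) = 30*y + 60; vanishes at y ∈ {-2}. (4, -2): f_x = 147 ≠ 0.
Only singular point on the grid: (-3, -2).
Classify: substitute x = -3 + u, y = -2 + v and expand: f = u**3 + 2*u*v**2 + v**2.
No constant or linear terms (consistent with a singular point). Quadratic part: v**2. Cubic part: u**3 + 2*u*v**2.
The quadratic part v**2 is a perfect square, so there is a single (double) tangent line v = 0, i.e. y = -2. Restricting the cubic part to that line (v = 0) leaves u**3 ≠ 0, so f is not divisible by v and the branch is v² ≈ -u**3 to lowest order — this is a cusp.
Classification: cusp.


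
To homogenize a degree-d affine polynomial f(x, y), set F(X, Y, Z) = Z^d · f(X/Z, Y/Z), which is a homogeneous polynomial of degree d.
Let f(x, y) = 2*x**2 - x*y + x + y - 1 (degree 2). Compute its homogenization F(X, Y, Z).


F(X, Y, Z) = 2*X**2 - X*Y + X*Z + Y*Z - Z**2

deg(f) = 2.
Substitute x = X/Z, y = Y/Z into f, then multiply by Z^2.
  monomial 2·x^2·y^0 ↦ 2·X^2·Y^0·Z^0.
  monomial -1·x^1·y^1 ↦ -1·X^1·Y^1·Z^0.
  monomial 1·x^1·y^0 ↦ 1·X^1·Y^0·Z^1.
  monomial 1·x^0·y^1 ↦ 1·X^0·Y^1·Z^1.
  monomial -1·x^0·y^0 ↦ -1·X^0·Y^0·Z^2.
Collecting: F(X, Y, Z) = 2*X**2 - X*Y + X*Z + Y*Z - Z**2.


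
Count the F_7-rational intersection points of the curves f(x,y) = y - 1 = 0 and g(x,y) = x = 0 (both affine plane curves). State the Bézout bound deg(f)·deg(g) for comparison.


Common zeros: {(0, 1)}; count = 1; Bézout bound = 1.

deg(f) = 1, deg(g) = 1, so Bézout bound = 1.
Scan x ∈ F_7. For each x, list the y ∈ F_7 with f(x, y) ≡ 0 and those with g(x, y) ≡ 0 (mod 7); the common zeros in that column are the intersection.
  x = 0: f ≡ 0 at y ∈ {1}; g ≡ 0 at y ∈ {0, 1, 2, 3, 4, 5, 6}; common: {1}.
  x = 1: f ≡ 0 at y ∈ {1}; g ≡ 0 at y ∈ ∅; common: ∅.
  x = 2: f ≡ 0 at y ∈ {1}; g ≡ 0 at y ∈ ∅; common: ∅.
  x = 3: f ≡ 0 at y ∈ {1}; g ≡ 0 at y ∈ ∅; common: ∅.
  x = 4: f ≡ 0 at y ∈ {1}; g ≡ 0 at y ∈ ∅; common: ∅.
  x = 5: f ≡ 0 at y ∈ {1}; g ≡ 0 at y ∈ ∅; common: ∅.
  x = 6: f ≡ 0 at y ∈ {1}; g ≡ 0 at y ∈ ∅; common: ∅.
Collecting: common zeros = {(0, 1)}, so the count is 1.
Comparison with the Bézout bound: 1 ≤ 1 = deg(f)·deg(g), as expected for curves with no common component (the bound is attained).


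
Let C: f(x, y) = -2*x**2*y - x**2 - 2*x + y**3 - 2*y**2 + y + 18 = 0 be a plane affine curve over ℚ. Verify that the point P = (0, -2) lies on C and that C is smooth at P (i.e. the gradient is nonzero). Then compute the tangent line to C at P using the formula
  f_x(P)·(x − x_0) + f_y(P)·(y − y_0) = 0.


Tangent line at P: -2*x + 21*y + 42 = 0.

Step 1: f(0, -2) = 0, so P lies on C.
Step 2: partial derivatives
  f_x(x, y) = -4*x*y - 2*x - 2, f_y(x, y) = -2*x**2 + 3*y**2 - 4*y + 1.
  f_x(P) = -2, f_y(P) = 21 (gradient nonzero, so P is smooth).
Step 3: tangent line at P: -2·(x − 0) + 21·(y − -2) = 0.
Expanding: -2*x + 21*y + 42 = 0.


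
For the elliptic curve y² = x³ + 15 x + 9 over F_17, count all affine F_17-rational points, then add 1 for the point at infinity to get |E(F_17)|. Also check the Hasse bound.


Affine points = {(0, 3), (0, 14), (1, 5), (1, 12), (2, 8), (2, 9), (3, 8), (3, 9), (6, 3), (6, 14), (7, 7), (7, 10), (11, 3), (11, 14), (12, 8), (12, 9), (13, 2), (13, 15)}; affine count = 18; |E(F_17)| = 19.

Discriminant check: Δ ∝ 4a³ + 27b² = 4·15³ + 27·9² = 4·3375 + 27·81 ≡ 13 (mod 17). Nonzero ⇒ E is nonsingular.
For each x ∈ F_17, compute rhs = x³ + 15·x + 9 mod 17, then count y ∈ F_17 with y² ≡ rhs.
  x = 0: rhs = 9, matching y values: 3, 14 (2 points).
  x = 1: rhs = 8, matching y values: 5, 12 (2 points).
  x = 2: rhs = 13, matching y values: 8, 9 (2 points).
  x = 3: rhs = 13, matching y values: 8, 9 (2 points).
  x = 4: rhs = 14, matching y values: none (0 points).
  x = 5: rhs = 5, matching y values: none (0 points).
  x = 6: rhs = 9, matching y values: 3, 14 (2 points).
  x = 7: rhs = 15, matching y values: 7, 10 (2 points).
  x = 8: rhs = 12, matching y values: none (0 points).
  x = 9: rhs = 6, matching y values: none (0 points).
  x = 10: rhs = 3, matching y values: none (0 points).
  x = 11: rhs = 9, matching y values: 3, 14 (2 points).
  x = 12: rhs = 13, matching y values: 8, 9 (2 points).
  x = 13: rhs = 4, matching y values: 2, 15 (2 points).
  x = 14: rhs = 5, matching y values: none (0 points).
  x = 15: rhs = 5, matching y values: none (0 points).
  x = 16: rhs = 10, matching y values: none (0 points).
Total affine count: 18.
Full point count |E(F_17)| = 18 + 1 = 19.
Hasse bound: |19 − (17+1)| = |1| = 1 ≤ 2√17 ≈ 8.2462 ✓.


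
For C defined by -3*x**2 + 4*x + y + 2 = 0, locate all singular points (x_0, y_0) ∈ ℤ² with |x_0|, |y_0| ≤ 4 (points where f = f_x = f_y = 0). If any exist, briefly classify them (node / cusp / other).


No singular points in the scanned grid; C is smooth there.

Compute partial derivatives:
  f_x = 4 - 6*x.
  f_y = 1.
f_y = 1 is a nonzero constant, so f_y never vanishes: no point (x, y) can satisfy f = f_x = f_y = 0. In particular no (x, y) ∈ {−4, ..., 4}² is singular; the curve is smooth.


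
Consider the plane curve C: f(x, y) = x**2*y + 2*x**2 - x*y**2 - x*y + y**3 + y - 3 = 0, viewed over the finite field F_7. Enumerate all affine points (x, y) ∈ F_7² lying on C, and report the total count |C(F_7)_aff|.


Affine F_7-points: {(0, 2), (1, 1), (2, 1), (2, 4), (4, 5), (5, 2), (6, 4)}; count = 7.

For each of the 49 pairs (x, y) ∈ F_7², evaluate f(x, y) mod 7. Record the zeros.
  x = 0: [0↦4, 1↦6, 2↦0, 3↦6, 4↦2, 5↦1, 6↦2]  zeros at y ∈ {2}
  x = 1: [0↦6, 1↦0, 2↦5, 3↦6, 4↦2, 5↦6, 6↦3]  zeros at y ∈ {1}
  x = 2: [0↦5, 1↦0, 2↦4, 3↦2, 4↦0, 5↦4, 6↦6]  zeros at y ∈ {1, 4}
  x = 3: [0↦1, 1↦6, 2↦4, 3↦1, 4↦3, 5↦2, 6↦4]  zeros at y ∈ ∅
  x = 4: [0↦1, 1↦4, 2↦5, 3↦3, 4↦4, 5↦0, 6↦4]  zeros at y ∈ {5}
  x = 5: [0↦5, 1↦1, 2↦0, 3↦1, 4↦3, 5↦5, 6↦6]  zeros at y ∈ {2}
  x = 6: [0↦6, 1↦4, 2↦3, 3↦2, 4↦0, 5↦3, 6↦3]  zeros at y ∈ {4}
Collecting zeros: affine points = {(0, 2), (1, 1), (2, 1), (2, 4), (4, 5), (5, 2), (6, 4)}.
Total count |C(F_7)_aff| = 7.


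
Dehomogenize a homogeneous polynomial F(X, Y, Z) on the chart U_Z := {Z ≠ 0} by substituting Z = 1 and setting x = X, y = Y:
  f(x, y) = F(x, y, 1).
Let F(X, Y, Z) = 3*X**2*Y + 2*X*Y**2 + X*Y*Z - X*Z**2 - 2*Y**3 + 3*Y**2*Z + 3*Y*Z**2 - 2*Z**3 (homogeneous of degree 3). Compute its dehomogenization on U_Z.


f(x, y) = 3*x**2*y + 2*x*y**2 + x*y - x - 2*y**3 + 3*y**2 + 3*y - 2

On U_Z we set Z = 1. Each monomial c·X^i·Y^j·Z^k in F becomes c·x^i·y^j·1^k = c·x^i·y^j.
Substituting Z = 1: F(X, Y, 1) = 3*x**2*y + 2*x*y**2 + x*y - x - 2*y**3 + 3*y**2 + 3*y - 2.
Note: deg(f) ≤ deg(F) = 3; strict inequality happens when F is divisible by Z (lost terms).


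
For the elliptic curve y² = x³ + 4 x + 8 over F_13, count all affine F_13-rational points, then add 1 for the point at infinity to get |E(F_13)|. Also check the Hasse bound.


Affine points = {(1, 0), (4, 6), (4, 7), (5, 6), (5, 7), (6, 1), (6, 12), (12, 4), (12, 9)}; affine count = 9; |E(F_13)| = 10.

Discriminant check: Δ ∝ 4a³ + 27b² = 4·4³ + 27·8² = 4·64 + 27·64 ≡ 8 (mod 13). Nonzero ⇒ E is nonsingular.
For each x ∈ F_13, compute rhs = x³ + 4·x + 8 mod 13, then count y ∈ F_13 with y² ≡ rhs.
  x = 0: rhs = 8, matching y values: none (0 points).
  x = 1: rhs = 0, matching y values: 0 (1 points).
  x = 2: rhs = 11, matching y values: none (0 points).
  x = 3: rhs = 8, matching y values: none (0 points).
  x = 4: rhs = 10, matching y values: 6, 7 (2 points).
  x = 5: rhs = 10, matching y values: 6, 7 (2 points).
  x = 6: rhs = 1, matching y values: 1, 12 (2 points).
  x = 7: rhs = 2, matching y values: none (0 points).
  x = 8: rhs = 6, matching y values: none (0 points).
  x = 9: rhs = 6, matching y values: none (0 points).
  x = 10: rhs = 8, matching y values: none (0 points).
  x = 11: rhs = 5, matching y values: none (0 points).
  x = 12: rhs = 3, matching y values: 4, 9 (2 points).
Total affine count: 9.
Full point count |E(F_13)| = 9 + 1 = 10.
Hasse bound: |10 − (13+1)| = |-4| = 4 ≤ 2√13 ≈ 7.2111 ✓.


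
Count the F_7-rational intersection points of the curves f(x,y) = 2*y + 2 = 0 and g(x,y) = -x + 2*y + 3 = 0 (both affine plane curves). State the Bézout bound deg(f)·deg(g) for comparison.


Common zeros: {(1, 6)}; count = 1; Bézout bound = 1.

deg(f) = 1, deg(g) = 1, so Bézout bound = 1.
Scan x ∈ F_7. For each x, list the y ∈ F_7 with f(x, y) ≡ 0 and those with g(x, y) ≡ 0 (mod 7); the common zeros in that column are the intersection.
  x = 0: f ≡ 0 at y ∈ {6}; g ≡ 0 at y ∈ {2}; common: ∅.
  x = 1: f ≡ 0 at y ∈ {6}; g ≡ 0 at y ∈ {6}; common: {6}.
  x = 2: f ≡ 0 at y ∈ {6}; g ≡ 0 at y ∈ {3}; common: ∅.
  x = 3: f ≡ 0 at y ∈ {6}; g ≡ 0 at y ∈ {0}; common: ∅.
  x = 4: f ≡ 0 at y ∈ {6}; g ≡ 0 at y ∈ {4}; common: ∅.
  x = 5: f ≡ 0 at y ∈ {6}; g ≡ 0 at y ∈ {1}; common: ∅.
  x = 6: f ≡ 0 at y ∈ {6}; g ≡ 0 at y ∈ {5}; common: ∅.
Collecting: common zeros = {(1, 6)}, so the count is 1.
Comparison with the Bézout bound: 1 ≤ 1 = deg(f)·deg(g), as expected for curves with no common component (the bound is attained).


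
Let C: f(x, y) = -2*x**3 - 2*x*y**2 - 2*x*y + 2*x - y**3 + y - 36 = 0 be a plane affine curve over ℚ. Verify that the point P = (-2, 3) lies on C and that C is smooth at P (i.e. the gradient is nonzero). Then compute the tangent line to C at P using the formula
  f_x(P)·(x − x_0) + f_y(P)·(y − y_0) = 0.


Tangent line at P: -46*x + 2*y - 98 = 0.

Step 1: f(-2, 3) = 0, so P lies on C.
Step 2: partial derivatives
  f_x(x, y) = -6*x**2 - 2*y**2 - 2*y + 2, f_y(x, y) = -4*x*y - 2*x - 3*y**2 + 1.
  f_x(P) = -46, f_y(P) = 2 (gradient nonzero, so P is smooth).
Step 3: tangent line at P: -46·(x − -2) + 2·(y − 3) = 0.
Expanding: -46*x + 2*y - 98 = 0.


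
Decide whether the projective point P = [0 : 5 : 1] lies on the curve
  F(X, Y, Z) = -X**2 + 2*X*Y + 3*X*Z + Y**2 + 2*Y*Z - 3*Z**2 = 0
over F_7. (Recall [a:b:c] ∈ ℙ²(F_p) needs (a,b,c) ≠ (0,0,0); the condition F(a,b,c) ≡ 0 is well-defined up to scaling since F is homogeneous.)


F(0,5,1) ≡ 4 (mod 7); P is NOT on the curve.

Evaluate F(0, 5, 1) term-by-term (mod 7).
  -X**2 ↦ -1·0·1·1 = 0
  2*X*Y ↦ 2·0·5·1 = 0
  3*X*Z ↦ 3·0·1·1 = 0
  Y**2 ↦ 1·1·25·1 = 25
  2*Y*Z ↦ 2·1·5·1 = 10
  -3*Z**2 ↦ -3·1·1·1 = -3
Sum: F(0, 5, 1) = (0) + (0) + (0) + (25) + (10) + (-3) = 32.
Reducing mod 7: 32 ≡ 4 (mod 7).
Since F(a, b, c) ≡ 4 ≠ 0 (mod 7), P does NOT lie on the curve.


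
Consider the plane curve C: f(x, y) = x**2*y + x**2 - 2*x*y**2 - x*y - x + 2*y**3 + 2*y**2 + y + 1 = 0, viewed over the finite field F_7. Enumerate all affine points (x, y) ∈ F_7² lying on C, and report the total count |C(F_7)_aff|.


Affine F_7-points: {(0, 6), (1, 4), (3, 0), (3, 2), (5, 0), (5, 4)}; count = 6.

For each of the 49 pairs (x, y) ∈ F_7², evaluate f(x, y) mod 7. Record the zeros.
  x = 0: [0↦1, 1↦6, 2↦6, 3↦6, 4↦4, 5↦5, 6↦0]  zeros at y ∈ {6}
  x = 1: [0↦1, 1↦4, 2↦5, 3↦2, 4↦0, 5↦4, 6↦5]  zeros at y ∈ {4}
  x = 2: [0↦3, 1↦6, 2↦3, 3↦6, 4↦6, 5↦1, 6↦3]  zeros at y ∈ ∅
  x = 3: [0↦0, 1↦5, 2↦0, 3↦4, 4↦1, 5↦3, 6↦1]  zeros at y ∈ {0, 2}
  x = 4: [0↦6, 1↦1, 2↦3, 3↦3, 4↦6, 5↦3, 6↦6]  zeros at y ∈ ∅
  x = 5: [0↦0, 1↦1, 2↦5, 3↦3, 4↦0, 5↦1, 6↦4]  zeros at y ∈ {0, 4}
  x = 6: [0↦3, 1↦5, 2↦6, 3↦4, 4↦4, 5↦4, 6↦2]  zeros at y ∈ ∅
Collecting zeros: affine points = {(0, 6), (1, 4), (3, 0), (3, 2), (5, 0), (5, 4)}.
Total count |C(F_7)_aff| = 6.


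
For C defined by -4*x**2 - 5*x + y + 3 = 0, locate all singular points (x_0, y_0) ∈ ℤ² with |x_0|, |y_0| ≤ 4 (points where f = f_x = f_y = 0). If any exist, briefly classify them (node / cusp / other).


No singular points in the scanned grid; C is smooth there.

Compute partial derivatives:
  f_x = -8*x - 5.
  f_y = 1.
f_y = 1 is a nonzero constant, so f_y never vanishes: no point (x, y) can satisfy f = f_x = f_y = 0. In particular no (x, y) ∈ {−4, ..., 4}² is singular; the curve is smooth.


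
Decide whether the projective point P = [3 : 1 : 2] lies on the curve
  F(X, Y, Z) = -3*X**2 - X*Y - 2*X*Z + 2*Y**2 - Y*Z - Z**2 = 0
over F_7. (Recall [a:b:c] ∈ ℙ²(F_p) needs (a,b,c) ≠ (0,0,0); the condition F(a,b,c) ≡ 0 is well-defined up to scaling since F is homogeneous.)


F(3,1,2) ≡ 3 (mod 7); P is NOT on the curve.

Evaluate F(3, 1, 2) term-by-term (mod 7).
  -3*X**2 ↦ -3·9·1·1 = -27
  -X*Y ↦ -1·3·1·1 = -3
  -2*X*Z ↦ -2·3·1·2 = -12
  2*Y**2 ↦ 2·1·1·1 = 2
  -Y*Z ↦ -1·1·1·2 = -2
  -Z**2 ↦ -1·1·1·4 = -4
Sum: F(3, 1, 2) = (-27) + (-3) + (-12) + (2) + (-2) + (-4) = -46.
Reducing mod 7: -46 ≡ 3 (mod 7).
Since F(a, b, c) ≡ 3 ≠ 0 (mod 7), P does NOT lie on the curve.


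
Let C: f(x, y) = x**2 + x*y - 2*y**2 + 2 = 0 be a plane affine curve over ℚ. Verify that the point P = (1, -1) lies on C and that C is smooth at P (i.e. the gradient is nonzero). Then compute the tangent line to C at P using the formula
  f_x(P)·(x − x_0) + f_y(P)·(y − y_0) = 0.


Tangent line at P: x + 5*y + 4 = 0.

Step 1: f(1, -1) = 0, so P lies on C.
Step 2: partial derivatives
  f_x(x, y) = 2*x + y, f_y(x, y) = x - 4*y.
  f_x(P) = 1, f_y(P) = 5 (gradient nonzero, so P is smooth).
Step 3: tangent line at P: 1·(x − 1) + 5·(y − -1) = 0.
Expanding: x + 5*y + 4 = 0.


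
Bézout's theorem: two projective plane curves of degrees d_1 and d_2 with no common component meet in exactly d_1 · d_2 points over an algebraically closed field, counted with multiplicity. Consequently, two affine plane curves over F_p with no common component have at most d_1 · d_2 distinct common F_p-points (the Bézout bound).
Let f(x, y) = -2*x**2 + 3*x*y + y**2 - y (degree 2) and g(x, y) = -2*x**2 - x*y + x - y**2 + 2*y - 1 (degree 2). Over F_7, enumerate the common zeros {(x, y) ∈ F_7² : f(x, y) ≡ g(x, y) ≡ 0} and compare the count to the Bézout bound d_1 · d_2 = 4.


Common zeros: {(0, 1), (4, 6)}; count = 2; Bézout bound = 4.

deg(f) = 2, deg(g) = 2, so Bézout bound = 4.
Scan x ∈ F_7. For each x, list the y ∈ F_7 with f(x, y) ≡ 0 and those with g(x, y) ≡ 0 (mod 7); the common zeros in that column are the intersection.
  x = 0: f ≡ 0 at y ∈ {0, 1}; g ≡ 0 at y ∈ {1}; common: {1}.
  x = 1: f ≡ 0 at y ∈ ∅; g ≡ 0 at y ∈ {4}; common: ∅.
  x = 2: f ≡ 0 at y ∈ {4, 5}; g ≡ 0 at y ∈ {0}; common: ∅.
  x = 3: f ≡ 0 at y ∈ ∅; g ≡ 0 at y ∈ {3}; common: ∅.
  x = 4: f ≡ 0 at y ∈ {4, 6}; g ≡ 0 at y ∈ {6}; common: {6}.
  x = 5: f ≡ 0 at y ∈ {1, 6}; g ≡ 0 at y ∈ {2}; common: ∅.
  x = 6: f ≡ 0 at y ∈ ∅; g ≡ 0 at y ∈ {5}; common: ∅.
Collecting: common zeros = {(0, 1), (4, 6)}, so the count is 2.
Comparison with the Bézout bound: 2 ≤ 4 = deg(f)·deg(g), as expected for curves with no common component (the affine F_7-count falls short of the bound because intersections may lie at infinity, over extension fields, or carry multiplicity).


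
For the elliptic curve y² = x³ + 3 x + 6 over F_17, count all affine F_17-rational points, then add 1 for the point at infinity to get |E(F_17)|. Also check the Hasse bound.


Affine points = {(3, 5), (3, 12), (6, 6), (6, 11), (7, 8), (7, 9), (8, 7), (8, 10), (10, 4), (10, 13), (12, 6), (12, 11), (13, 7), (13, 10), (14, 2), (14, 15), (15, 3), (15, 14), (16, 6), (16, 11)}; affine count = 20; |E(F_17)| = 21.

Discriminant check: Δ ∝ 4a³ + 27b² = 4·3³ + 27·6² = 4·27 + 27·36 ≡ 9 (mod 17). Nonzero ⇒ E is nonsingular.
For each x ∈ F_17, compute rhs = x³ + 3·x + 6 mod 17, then count y ∈ F_17 with y² ≡ rhs.
  x = 0: rhs = 6, matching y values: none (0 points).
  x = 1: rhs = 10, matching y values: none (0 points).
  x = 2: rhs = 3, matching y values: none (0 points).
  x = 3: rhs = 8, matching y values: 5, 12 (2 points).
  x = 4: rhs = 14, matching y values: none (0 points).
  x = 5: rhs = 10, matching y values: none (0 points).
  x = 6: rhs = 2, matching y values: 6, 11 (2 points).
  x = 7: rhs = 13, matching y values: 8, 9 (2 points).
  x = 8: rhs = 15, matching y values: 7, 10 (2 points).
  x = 9: rhs = 14, matching y values: none (0 points).
  x = 10: rhs = 16, matching y values: 4, 13 (2 points).
  x = 11: rhs = 10, matching y values: none (0 points).
  x = 12: rhs = 2, matching y values: 6, 11 (2 points).
  x = 13: rhs = 15, matching y values: 7, 10 (2 points).
  x = 14: rhs = 4, matching y values: 2, 15 (2 points).
  x = 15: rhs = 9, matching y values: 3, 14 (2 points).
  x = 16: rhs = 2, matching y values: 6, 11 (2 points).
Total affine count: 20.
Full point count |E(F_17)| = 20 + 1 = 21.
Hasse bound: |21 − (17+1)| = |3| = 3 ≤ 2√17 ≈ 8.2462 ✓.


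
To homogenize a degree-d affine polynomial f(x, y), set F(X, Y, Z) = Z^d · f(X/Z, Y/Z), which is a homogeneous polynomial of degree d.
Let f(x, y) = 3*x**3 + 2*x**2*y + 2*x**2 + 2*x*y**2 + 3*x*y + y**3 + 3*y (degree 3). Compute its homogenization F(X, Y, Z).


F(X, Y, Z) = 3*X**3 + 2*X**2*Y + 2*X**2*Z + 2*X*Y**2 + 3*X*Y*Z + Y**3 + 3*Y*Z**2

deg(f) = 3.
Substitute x = X/Z, y = Y/Z into f, then multiply by Z^3.
  monomial 3·x^3·y^0 ↦ 3·X^3·Y^0·Z^0.
  monomial 2·x^2·y^1 ↦ 2·X^2·Y^1·Z^0.
  monomial 2·x^2·y^0 ↦ 2·X^2·Y^0·Z^1.
  monomial 2·x^1·y^2 ↦ 2·X^1·Y^2·Z^0.
  monomial 3·x^1·y^1 ↦ 3·X^1·Y^1·Z^1.
  monomial 1·x^0·y^3 ↦ 1·X^0·Y^3·Z^0.
  monomial 3·x^0·y^1 ↦ 3·X^0·Y^1·Z^2.
Collecting: F(X, Y, Z) = 3*X**3 + 2*X**2*Y + 2*X**2*Z + 2*X*Y**2 + 3*X*Y*Z + Y**3 + 3*Y*Z**2.


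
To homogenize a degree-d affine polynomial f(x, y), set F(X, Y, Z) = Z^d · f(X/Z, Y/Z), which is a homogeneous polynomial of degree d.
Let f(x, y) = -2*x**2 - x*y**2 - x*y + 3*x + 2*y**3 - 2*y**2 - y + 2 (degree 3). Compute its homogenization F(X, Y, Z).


F(X, Y, Z) = -2*X**2*Z - X*Y**2 - X*Y*Z + 3*X*Z**2 + 2*Y**3 - 2*Y**2*Z - Y*Z**2 + 2*Z**3

deg(f) = 3.
Substitute x = X/Z, y = Y/Z into f, then multiply by Z^3.
  monomial -2·x^2·y^0 ↦ -2·X^2·Y^0·Z^1.
  monomial -1·x^1·y^2 ↦ -1·X^1·Y^2·Z^0.
  monomial -1·x^1·y^1 ↦ -1·X^1·Y^1·Z^1.
  monomial 3·x^1·y^0 ↦ 3·X^1·Y^0·Z^2.
  monomial 2·x^0·y^3 ↦ 2·X^0·Y^3·Z^0.
  monomial -2·x^0·y^2 ↦ -2·X^0·Y^2·Z^1.
  monomial -1·x^0·y^1 ↦ -1·X^0·Y^1·Z^2.
  monomial 2·x^0·y^0 ↦ 2·X^0·Y^0·Z^3.
Collecting: F(X, Y, Z) = -2*X**2*Z - X*Y**2 - X*Y*Z + 3*X*Z**2 + 2*Y**3 - 2*Y**2*Z - Y*Z**2 + 2*Z**3.


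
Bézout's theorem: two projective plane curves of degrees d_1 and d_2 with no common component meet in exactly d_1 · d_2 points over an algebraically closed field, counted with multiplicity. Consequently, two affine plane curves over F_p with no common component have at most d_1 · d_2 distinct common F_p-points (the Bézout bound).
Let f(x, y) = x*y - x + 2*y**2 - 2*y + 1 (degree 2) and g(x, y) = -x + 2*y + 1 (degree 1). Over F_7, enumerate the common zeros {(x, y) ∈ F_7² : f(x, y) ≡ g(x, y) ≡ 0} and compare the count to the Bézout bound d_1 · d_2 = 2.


Common zeros: {(1, 0), (6, 6)}; count = 2; Bézout bound = 2.

deg(f) = 2, deg(g) = 1, so Bézout bound = 2.
Scan x ∈ F_7. For each x, list the y ∈ F_7 with f(x, y) ≡ 0 and those with g(x, y) ≡ 0 (mod 7); the common zeros in that column are the intersection.
  x = 0: f ≡ 0 at y ∈ ∅; g ≡ 0 at y ∈ {3}; common: ∅.
  x = 1: f ≡ 0 at y ∈ {0, 4}; g ≡ 0 at y ∈ {0}; common: {0}.
  x = 2: f ≡ 0 at y ∈ {2, 5}; g ≡ 0 at y ∈ {4}; common: ∅.
  x = 3: f ≡ 0 at y ∈ ∅; g ≡ 0 at y ∈ {1}; common: ∅.
  x = 4: f ≡ 0 at y ∈ {3}; g ≡ 0 at y ∈ {5}; common: ∅.
  x = 5: f ≡ 0 at y ∈ ∅; g ≡ 0 at y ∈ {2}; common: ∅.
  x = 6: f ≡ 0 at y ∈ {6}; g ≡ 0 at y ∈ {6}; common: {6}.
Collecting: common zeros = {(1, 0), (6, 6)}, so the count is 2.
Comparison with the Bézout bound: 2 ≤ 2 = deg(f)·deg(g), as expected for curves with no common component (the bound is attained).


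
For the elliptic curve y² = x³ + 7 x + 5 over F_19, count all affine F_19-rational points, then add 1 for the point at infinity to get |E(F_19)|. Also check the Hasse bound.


Affine points = {(0, 9), (0, 10), (6, 4), (6, 15), (7, 6), (7, 13), (10, 7), (10, 12), (11, 8), (11, 11), (14, 4), (14, 15), (18, 4), (18, 15)}; affine count = 14; |E(F_19)| = 15.

Discriminant check: Δ ∝ 4a³ + 27b² = 4·7³ + 27·5² = 4·343 + 27·25 ≡ 14 (mod 19). Nonzero ⇒ E is nonsingular.
For each x ∈ F_19, compute rhs = x³ + 7·x + 5 mod 19, then count y ∈ F_19 with y² ≡ rhs.
  x = 0: rhs = 5, matching y values: 9, 10 (2 points).
  x = 1: rhs = 13, matching y values: none (0 points).
  x = 2: rhs = 8, matching y values: none (0 points).
  x = 3: rhs = 15, matching y values: none (0 points).
  x = 4: rhs = 2, matching y values: none (0 points).
  x = 5: rhs = 13, matching y values: none (0 points).
  x = 6: rhs = 16, matching y values: 4, 15 (2 points).
  x = 7: rhs = 17, matching y values: 6, 13 (2 points).
  x = 8: rhs = 3, matching y values: none (0 points).
  x = 9: rhs = 18, matching y values: none (0 points).
  x = 10: rhs = 11, matching y values: 7, 12 (2 points).
  x = 11: rhs = 7, matching y values: 8, 11 (2 points).
  x = 12: rhs = 12, matching y values: none (0 points).
  x = 13: rhs = 13, matching y values: none (0 points).
  x = 14: rhs = 16, matching y values: 4, 15 (2 points).
  x = 15: rhs = 8, matching y values: none (0 points).
  x = 16: rhs = 14, matching y values: none (0 points).
  x = 17: rhs = 2, matching y values: none (0 points).
  x = 18: rhs = 16, matching y values: 4, 15 (2 points).
Total affine count: 14.
Full point count |E(F_19)| = 14 + 1 = 15.
Hasse bound: |15 − (19+1)| = |-5| = 5 ≤ 2√19 ≈ 8.7178 ✓.


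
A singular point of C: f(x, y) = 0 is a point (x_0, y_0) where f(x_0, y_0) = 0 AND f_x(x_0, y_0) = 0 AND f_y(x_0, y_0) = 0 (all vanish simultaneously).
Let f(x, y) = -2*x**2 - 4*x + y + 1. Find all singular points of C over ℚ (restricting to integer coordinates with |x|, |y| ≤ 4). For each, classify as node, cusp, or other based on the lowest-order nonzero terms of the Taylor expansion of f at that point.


No singular points in the scanned grid; C is smooth there.

Compute partial derivatives:
  f_x = -4*x - 4.
  f_y = 1.
f_y = 1 is a nonzero constant, so f_y never vanishes: no point (x, y) can satisfy f = f_x = f_y = 0. In particular no (x, y) ∈ {−4, ..., 4}² is singular; the curve is smooth.


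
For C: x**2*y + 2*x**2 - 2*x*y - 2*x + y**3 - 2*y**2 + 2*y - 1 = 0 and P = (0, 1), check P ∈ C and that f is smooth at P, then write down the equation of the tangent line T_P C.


Tangent line at P: -4*x + y - 1 = 0.

Step 1: f(0, 1) = 0, so P lies on C.
Step 2: partial derivatives
  f_x(x, y) = 2*x*y + 4*x - 2*y - 2, f_y(x, y) = x**2 - 2*x + 3*y**2 - 4*y + 2.
  f_x(P) = -4, f_y(P) = 1 (gradient nonzero, so P is smooth).
Step 3: tangent line at P: -4·(x − 0) + 1·(y − 1) = 0.
Expanding: -4*x + y - 1 = 0.


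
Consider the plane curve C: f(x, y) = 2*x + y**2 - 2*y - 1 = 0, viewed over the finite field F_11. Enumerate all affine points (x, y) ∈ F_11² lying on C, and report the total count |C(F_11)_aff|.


Affine F_11-points: {(1, 1), (2, 4), (2, 9), (4, 5), (4, 8), (5, 6), (5, 7), (6, 0), (6, 2), (10, 3), (10, 10)}; count = 11.

For each of the 121 pairs (x, y) ∈ F_11², evaluate f(x, y) mod 11. Record the zeros.
  x = 0: [0↦10, 1↦9, 2↦10, 3↦2, 4↦7, 5↦3, 6↦1, 7↦1, 8↦3, 9↦7, 10↦2]  zeros at y ∈ ∅
  x = 1: [0↦1, 1↦0, 2↦1, 3↦4, 4↦9, 5↦5, 6↦3, 7↦3, 8↦5, 9↦9, 10↦4]  zeros at y ∈ {1}
  x = 2: [0↦3, 1↦2, 2↦3, 3↦6, 4↦0, 5↦7, 6↦5, 7↦5, 8↦7, 9↦0, 10↦6]  zeros at y ∈ {4, 9}
  x = 3: [0↦5, 1↦4, 2↦5, 3↦8, 4↦2, 5↦9, 6↦7, 7↦7, 8↦9, 9↦2, 10↦8]  zeros at y ∈ ∅
  x = 4: [0↦7, 1↦6, 2↦7, 3↦10, 4↦4, 5↦0, 6↦9, 7↦9, 8↦0, 9↦4, 10↦10]  zeros at y ∈ {5, 8}
  x = 5: [0↦9, 1↦8, 2↦9, 3↦1, 4↦6, 5↦2, 6↦0, 7↦0, 8↦2, 9↦6, 10↦1]  zeros at y ∈ {6, 7}
  x = 6: [0↦0, 1↦10, 2↦0, 3↦3, 4↦8, 5↦4, 6↦2, 7↦2, 8↦4, 9↦8, 10↦3]  zeros at y ∈ {0, 2}
  x = 7: [0↦2, 1↦1, 2↦2, 3↦5, 4↦10, 5↦6, 6↦4, 7↦4, 8↦6, 9↦10, 10↦5]  zeros at y ∈ ∅
  x = 8: [0↦4, 1↦3, 2↦4, 3↦7, 4↦1, 5↦8, 6↦6, 7↦6, 8↦8, 9↦1, 10↦7]  zeros at y ∈ ∅
  x = 9: [0↦6, 1↦5, 2↦6, 3↦9, 4↦3, 5↦10, 6↦8, 7↦8, 8↦10, 9↦3, 10↦9]  zeros at y ∈ ∅
  x = 10: [0↦8, 1↦7, 2↦8, 3↦0, 4↦5, 5↦1, 6↦10, 7↦10, 8↦1, 9↦5, 10↦0]  zeros at y ∈ {3, 10}
Collecting zeros: affine points = {(1, 1), (2, 4), (2, 9), (4, 5), (4, 8), (5, 6), (5, 7), (6, 0), (6, 2), (10, 3), (10, 10)}.
Total count |C(F_11)_aff| = 11.
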